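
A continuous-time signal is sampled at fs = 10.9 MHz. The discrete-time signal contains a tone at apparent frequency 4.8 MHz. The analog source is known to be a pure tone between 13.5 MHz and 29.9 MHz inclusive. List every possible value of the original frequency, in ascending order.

Frequencies that alias to 4.8 MHz are k·fs ± 4.8 MHz for integer k ≥ 0.
k=0: 4.8 MHz.
k=1: 6.1 MHz, 15.7 MHz.
k=2: 17 MHz, 26.6 MHz.
k=3: 27.9 MHz, 37.5 MHz.
k=4: 38.8 MHz, 48.4 MHz.
Within [13.5 MHz, 29.9 MHz]: 15.7 MHz, 17 MHz, 26.6 MHz, 27.9 MHz.

15.7 MHz, 17 MHz, 26.6 MHz, 27.9 MHz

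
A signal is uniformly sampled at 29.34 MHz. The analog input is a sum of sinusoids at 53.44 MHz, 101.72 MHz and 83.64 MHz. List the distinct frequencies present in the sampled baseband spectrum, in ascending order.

4.38 MHz, 5.24 MHz, 13.7 MHz

fs/2 = 14.67 MHz.
53.44 MHz mod fs = 24.1 MHz.
24.1 MHz > fs/2 = 14.67 MHz, folds to fs − 24.1 MHz = 5.24 MHz.
101.72 MHz mod fs = 13.7 MHz.
13.7 MHz ≤ fs/2 = 14.67 MHz, appears at 13.7 MHz.
83.64 MHz mod fs = 24.96 MHz.
24.96 MHz > fs/2 = 14.67 MHz, folds to fs − 24.96 MHz = 4.38 MHz.
Distinct values: {4.38 MHz, 5.24 MHz, 13.7 MHz}.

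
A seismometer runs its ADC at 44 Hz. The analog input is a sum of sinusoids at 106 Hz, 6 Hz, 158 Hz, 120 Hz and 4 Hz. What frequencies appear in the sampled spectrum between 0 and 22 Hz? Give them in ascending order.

fs/2 = 22 Hz.
106 Hz mod fs = 18 Hz.
18 Hz ≤ fs/2 = 22 Hz, appears at 18 Hz.
6 Hz ≤ fs/2 = 22 Hz, passes unchanged.
158 Hz mod fs = 26 Hz.
26 Hz > fs/2 = 22 Hz, folds to fs − 26 Hz = 18 Hz.
120 Hz mod fs = 32 Hz.
32 Hz > fs/2 = 22 Hz, folds to fs − 32 Hz = 12 Hz.
4 Hz ≤ fs/2 = 22 Hz, passes unchanged.
Distinct values: {4 Hz, 6 Hz, 12 Hz, 18 Hz}.

4 Hz, 6 Hz, 12 Hz, 18 Hz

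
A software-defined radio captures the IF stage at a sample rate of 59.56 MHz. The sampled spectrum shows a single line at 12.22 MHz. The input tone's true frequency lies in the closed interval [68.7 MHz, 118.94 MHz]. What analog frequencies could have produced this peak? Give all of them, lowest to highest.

Frequencies that alias to 12.22 MHz are k·fs ± 12.22 MHz for integer k ≥ 0.
k=0: 12.22 MHz.
k=1: 47.34 MHz, 71.78 MHz.
k=2: 106.9 MHz, 131.34 MHz.
k=3: 166.46 MHz, 190.9 MHz.
Within [68.7 MHz, 118.94 MHz]: 71.78 MHz, 106.9 MHz.

71.78 MHz, 106.9 MHz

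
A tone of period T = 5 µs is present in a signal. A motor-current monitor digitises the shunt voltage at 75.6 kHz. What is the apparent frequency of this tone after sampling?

26.8 kHz

T = 5 µs → f = 1/T = 200 kHz.
200 kHz mod fs = 48.8 kHz.
48.8 kHz > fs/2 = 37.8 kHz, folds to fs − 48.8 kHz = 26.8 kHz.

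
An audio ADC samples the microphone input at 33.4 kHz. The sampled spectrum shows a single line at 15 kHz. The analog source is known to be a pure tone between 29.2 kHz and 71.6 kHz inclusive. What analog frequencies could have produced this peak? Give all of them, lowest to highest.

48.4 kHz, 51.8 kHz

Frequencies that alias to 15 kHz are k·fs ± 15 kHz for integer k ≥ 0.
k=0: 15 kHz.
k=1: 18.4 kHz, 48.4 kHz.
k=2: 51.8 kHz, 81.8 kHz.
k=3: 85.2 kHz, 115.2 kHz.
Within [29.2 kHz, 71.6 kHz]: 48.4 kHz, 51.8 kHz.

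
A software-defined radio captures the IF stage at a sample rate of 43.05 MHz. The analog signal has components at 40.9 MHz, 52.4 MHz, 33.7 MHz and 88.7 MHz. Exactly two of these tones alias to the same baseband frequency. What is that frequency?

fs/2 = 21.525 MHz.
40.9 MHz > fs/2 = 21.525 MHz, folds to fs − 40.9 MHz = 2.15 MHz.
52.4 MHz mod fs = 9.35 MHz.
9.35 MHz ≤ fs/2 = 21.525 MHz, appears at 9.35 MHz.
33.7 MHz > fs/2 = 21.525 MHz, folds to fs − 33.7 MHz = 9.35 MHz.
88.7 MHz mod fs = 2.6 MHz.
2.6 MHz ≤ fs/2 = 21.525 MHz, appears at 2.6 MHz.
33.7 MHz and 52.4 MHz both map to 9.35 MHz.

9.35 MHz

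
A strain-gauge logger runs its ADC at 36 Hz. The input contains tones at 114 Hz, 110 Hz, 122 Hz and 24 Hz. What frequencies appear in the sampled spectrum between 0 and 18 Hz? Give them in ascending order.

2 Hz, 6 Hz, 12 Hz, 14 Hz

fs/2 = 18 Hz.
114 Hz mod fs = 6 Hz.
6 Hz ≤ fs/2 = 18 Hz, appears at 6 Hz.
110 Hz mod fs = 2 Hz.
2 Hz ≤ fs/2 = 18 Hz, appears at 2 Hz.
122 Hz mod fs = 14 Hz.
14 Hz ≤ fs/2 = 18 Hz, appears at 14 Hz.
24 Hz > fs/2 = 18 Hz, folds to fs − 24 Hz = 12 Hz.
Distinct values: {2 Hz, 6 Hz, 12 Hz, 14 Hz}.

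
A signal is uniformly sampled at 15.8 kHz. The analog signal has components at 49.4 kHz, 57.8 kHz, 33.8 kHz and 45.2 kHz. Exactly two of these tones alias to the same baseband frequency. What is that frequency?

fs/2 = 7.9 kHz.
49.4 kHz mod fs = 2 kHz.
2 kHz ≤ fs/2 = 7.9 kHz, appears at 2 kHz.
57.8 kHz mod fs = 10.4 kHz.
10.4 kHz > fs/2 = 7.9 kHz, folds to fs − 10.4 kHz = 5.4 kHz.
33.8 kHz mod fs = 2.2 kHz.
2.2 kHz ≤ fs/2 = 7.9 kHz, appears at 2.2 kHz.
45.2 kHz mod fs = 13.6 kHz.
13.6 kHz > fs/2 = 7.9 kHz, folds to fs − 13.6 kHz = 2.2 kHz.
33.8 kHz and 45.2 kHz both map to 2.2 kHz.

2.2 kHz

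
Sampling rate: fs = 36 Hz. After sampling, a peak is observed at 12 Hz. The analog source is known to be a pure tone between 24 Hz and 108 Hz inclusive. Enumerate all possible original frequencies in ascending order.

24 Hz, 48 Hz, 60 Hz, 84 Hz, 96 Hz

Frequencies that alias to 12 Hz are k·fs ± 12 Hz for integer k ≥ 0.
k=0: 12 Hz.
k=1: 24 Hz, 48 Hz.
k=2: 60 Hz, 84 Hz.
k=3: 96 Hz, 120 Hz.
k=4: 132 Hz, 156 Hz.
Within [24 Hz, 108 Hz]: 24 Hz, 48 Hz, 60 Hz, 84 Hz, 96 Hz.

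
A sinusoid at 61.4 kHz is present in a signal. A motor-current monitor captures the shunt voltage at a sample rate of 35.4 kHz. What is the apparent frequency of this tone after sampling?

9.4 kHz

61.4 kHz mod fs = 26 kHz.
26 kHz > fs/2 = 17.7 kHz, folds to fs − 26 kHz = 9.4 kHz.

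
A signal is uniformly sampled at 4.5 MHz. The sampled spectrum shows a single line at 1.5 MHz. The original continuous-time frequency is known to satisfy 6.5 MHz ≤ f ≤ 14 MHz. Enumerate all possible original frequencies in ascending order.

7.5 MHz, 10.5 MHz, 12 MHz

Frequencies that alias to 1.5 MHz are k·fs ± 1.5 MHz for integer k ≥ 0.
k=0: 1.5 MHz.
k=1: 3 MHz, 6 MHz.
k=2: 7.5 MHz, 10.5 MHz.
k=3: 12 MHz, 15 MHz.
k=4: 16.5 MHz, 19.5 MHz.
Within [6.5 MHz, 14 MHz]: 7.5 MHz, 10.5 MHz, 12 MHz.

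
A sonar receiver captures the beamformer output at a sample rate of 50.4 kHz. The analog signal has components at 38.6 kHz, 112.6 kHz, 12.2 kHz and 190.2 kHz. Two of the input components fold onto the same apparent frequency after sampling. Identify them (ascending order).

38.6 kHz, 112.6 kHz

fs/2 = 25.2 kHz.
38.6 kHz > fs/2 = 25.2 kHz, folds to fs − 38.6 kHz = 11.8 kHz.
112.6 kHz mod fs = 11.8 kHz.
11.8 kHz ≤ fs/2 = 25.2 kHz, appears at 11.8 kHz.
12.2 kHz ≤ fs/2 = 25.2 kHz, passes unchanged.
190.2 kHz mod fs = 39 kHz.
39 kHz > fs/2 = 25.2 kHz, folds to fs − 39 kHz = 11.4 kHz.
38.6 kHz and 112.6 kHz both map to 11.8 kHz.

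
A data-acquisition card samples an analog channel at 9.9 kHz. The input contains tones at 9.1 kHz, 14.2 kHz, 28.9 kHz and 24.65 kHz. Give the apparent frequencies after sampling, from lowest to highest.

0.8 kHz, 4.3 kHz, 4.85 kHz

fs/2 = 4.95 kHz.
9.1 kHz > fs/2 = 4.95 kHz, folds to fs − 9.1 kHz = 0.8 kHz.
14.2 kHz mod fs = 4.3 kHz.
4.3 kHz ≤ fs/2 = 4.95 kHz, appears at 4.3 kHz.
28.9 kHz mod fs = 9.1 kHz.
9.1 kHz > fs/2 = 4.95 kHz, folds to fs − 9.1 kHz = 0.8 kHz.
24.65 kHz mod fs = 4.85 kHz.
4.85 kHz ≤ fs/2 = 4.95 kHz, appears at 4.85 kHz.
Distinct values: {0.8 kHz, 4.3 kHz, 4.85 kHz}.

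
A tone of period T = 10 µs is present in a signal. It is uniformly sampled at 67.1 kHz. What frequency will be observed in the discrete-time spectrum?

32.9 kHz

T = 10 µs → f = 1/T = 100 kHz.
100 kHz mod fs = 32.9 kHz.
32.9 kHz ≤ fs/2 = 33.55 kHz, appears at 32.9 kHz.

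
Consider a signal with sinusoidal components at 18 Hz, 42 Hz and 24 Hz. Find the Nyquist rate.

Highest-frequency component: 42 Hz.
Nyquist rate = 2 × 42 Hz = 84 Hz.

84 Hz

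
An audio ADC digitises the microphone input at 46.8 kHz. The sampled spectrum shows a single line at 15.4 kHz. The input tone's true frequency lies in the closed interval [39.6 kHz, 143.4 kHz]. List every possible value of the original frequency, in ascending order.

62.2 kHz, 78.2 kHz, 109 kHz, 125 kHz

Frequencies that alias to 15.4 kHz are k·fs ± 15.4 kHz for integer k ≥ 0.
k=0: 15.4 kHz.
k=1: 31.4 kHz, 62.2 kHz.
k=2: 78.2 kHz, 109 kHz.
k=3: 125 kHz, 155.8 kHz.
k=4: 171.8 kHz, 202.6 kHz.
Within [39.6 kHz, 143.4 kHz]: 62.2 kHz, 78.2 kHz, 109 kHz, 125 kHz.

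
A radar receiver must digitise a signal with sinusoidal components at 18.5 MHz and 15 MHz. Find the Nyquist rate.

Highest-frequency component: 18.5 MHz.
Nyquist rate = 2 × 18.5 MHz = 37 MHz.

37 MHz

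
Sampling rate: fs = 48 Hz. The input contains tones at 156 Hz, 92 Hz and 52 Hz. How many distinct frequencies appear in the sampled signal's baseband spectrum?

fs/2 = 24 Hz.
156 Hz mod fs = 12 Hz.
12 Hz ≤ fs/2 = 24 Hz, appears at 12 Hz.
92 Hz mod fs = 44 Hz.
44 Hz > fs/2 = 24 Hz, folds to fs − 44 Hz = 4 Hz.
52 Hz mod fs = 4 Hz.
4 Hz ≤ fs/2 = 24 Hz, appears at 4 Hz.
Distinct values: {4 Hz, 12 Hz} → 2.

2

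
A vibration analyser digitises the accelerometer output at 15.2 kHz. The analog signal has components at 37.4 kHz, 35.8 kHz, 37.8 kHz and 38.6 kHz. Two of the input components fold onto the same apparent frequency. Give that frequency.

fs/2 = 7.6 kHz.
37.4 kHz mod fs = 7 kHz.
7 kHz ≤ fs/2 = 7.6 kHz, appears at 7 kHz.
35.8 kHz mod fs = 5.4 kHz.
5.4 kHz ≤ fs/2 = 7.6 kHz, appears at 5.4 kHz.
37.8 kHz mod fs = 7.4 kHz.
7.4 kHz ≤ fs/2 = 7.6 kHz, appears at 7.4 kHz.
38.6 kHz mod fs = 8.2 kHz.
8.2 kHz > fs/2 = 7.6 kHz, folds to fs − 8.2 kHz = 7 kHz.
37.4 kHz and 38.6 kHz both map to 7 kHz.

7 kHz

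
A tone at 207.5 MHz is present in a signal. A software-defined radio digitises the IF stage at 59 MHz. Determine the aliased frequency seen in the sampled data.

207.5 MHz mod fs = 30.5 MHz.
30.5 MHz > fs/2 = 29.5 MHz, folds to fs − 30.5 MHz = 28.5 MHz.

28.5 MHz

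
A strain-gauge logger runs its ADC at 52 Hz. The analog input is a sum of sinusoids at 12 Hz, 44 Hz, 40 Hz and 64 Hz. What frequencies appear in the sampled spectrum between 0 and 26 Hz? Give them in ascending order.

fs/2 = 26 Hz.
12 Hz ≤ fs/2 = 26 Hz, passes unchanged.
44 Hz > fs/2 = 26 Hz, folds to fs − 44 Hz = 8 Hz.
40 Hz > fs/2 = 26 Hz, folds to fs − 40 Hz = 12 Hz.
64 Hz mod fs = 12 Hz.
12 Hz ≤ fs/2 = 26 Hz, appears at 12 Hz.
Distinct values: {8 Hz, 12 Hz}.

8 Hz, 12 Hz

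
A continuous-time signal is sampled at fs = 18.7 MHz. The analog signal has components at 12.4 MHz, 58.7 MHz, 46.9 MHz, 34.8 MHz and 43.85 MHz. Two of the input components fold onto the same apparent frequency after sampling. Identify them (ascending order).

fs/2 = 9.35 MHz.
12.4 MHz > fs/2 = 9.35 MHz, folds to fs − 12.4 MHz = 6.3 MHz.
58.7 MHz mod fs = 2.6 MHz.
2.6 MHz ≤ fs/2 = 9.35 MHz, appears at 2.6 MHz.
46.9 MHz mod fs = 9.5 MHz.
9.5 MHz > fs/2 = 9.35 MHz, folds to fs − 9.5 MHz = 9.2 MHz.
34.8 MHz mod fs = 16.1 MHz.
16.1 MHz > fs/2 = 9.35 MHz, folds to fs − 16.1 MHz = 2.6 MHz.
43.85 MHz mod fs = 6.45 MHz.
6.45 MHz ≤ fs/2 = 9.35 MHz, appears at 6.45 MHz.
34.8 MHz and 58.7 MHz both map to 2.6 MHz.

34.8 MHz, 58.7 MHz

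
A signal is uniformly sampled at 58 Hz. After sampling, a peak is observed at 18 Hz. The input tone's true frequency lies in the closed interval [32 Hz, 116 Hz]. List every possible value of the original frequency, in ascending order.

40 Hz, 76 Hz, 98 Hz

Frequencies that alias to 18 Hz are k·fs ± 18 Hz for integer k ≥ 0.
k=0: 18 Hz.
k=1: 40 Hz, 76 Hz.
k=2: 98 Hz, 134 Hz.
k=3: 156 Hz, 192 Hz.
Within [32 Hz, 116 Hz]: 40 Hz, 76 Hz, 98 Hz.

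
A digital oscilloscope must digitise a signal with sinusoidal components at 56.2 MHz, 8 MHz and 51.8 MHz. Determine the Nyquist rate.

Highest-frequency component: 56.2 MHz.
Nyquist rate = 2 × 56.2 MHz = 112.4 MHz.

112.4 MHz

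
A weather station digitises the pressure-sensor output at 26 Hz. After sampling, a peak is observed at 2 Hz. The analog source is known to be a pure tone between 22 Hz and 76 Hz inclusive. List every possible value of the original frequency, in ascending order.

24 Hz, 28 Hz, 50 Hz, 54 Hz, 76 Hz

Frequencies that alias to 2 Hz are k·fs ± 2 Hz for integer k ≥ 0.
k=0: 2 Hz.
k=1: 24 Hz, 28 Hz.
k=2: 50 Hz, 54 Hz.
k=3: 76 Hz, 80 Hz.
k=4: 102 Hz, 106 Hz.
Within [22 Hz, 76 Hz]: 24 Hz, 28 Hz, 50 Hz, 54 Hz, 76 Hz.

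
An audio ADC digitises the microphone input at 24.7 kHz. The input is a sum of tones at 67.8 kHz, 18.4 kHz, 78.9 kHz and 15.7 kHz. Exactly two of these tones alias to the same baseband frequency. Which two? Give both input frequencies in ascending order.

18.4 kHz, 67.8 kHz

fs/2 = 12.35 kHz.
67.8 kHz mod fs = 18.4 kHz.
18.4 kHz > fs/2 = 12.35 kHz, folds to fs − 18.4 kHz = 6.3 kHz.
18.4 kHz > fs/2 = 12.35 kHz, folds to fs − 18.4 kHz = 6.3 kHz.
78.9 kHz mod fs = 4.8 kHz.
4.8 kHz ≤ fs/2 = 12.35 kHz, appears at 4.8 kHz.
15.7 kHz > fs/2 = 12.35 kHz, folds to fs − 15.7 kHz = 9 kHz.
18.4 kHz and 67.8 kHz both map to 6.3 kHz.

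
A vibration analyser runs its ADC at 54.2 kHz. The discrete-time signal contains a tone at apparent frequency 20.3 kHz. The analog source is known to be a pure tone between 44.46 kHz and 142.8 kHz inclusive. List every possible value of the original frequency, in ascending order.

Frequencies that alias to 20.3 kHz are k·fs ± 20.3 kHz for integer k ≥ 0.
k=0: 20.3 kHz.
k=1: 33.9 kHz, 74.5 kHz.
k=2: 88.1 kHz, 128.7 kHz.
k=3: 142.3 kHz, 182.9 kHz.
k=4: 196.5 kHz, 237.1 kHz.
Within [44.46 kHz, 142.8 kHz]: 74.5 kHz, 88.1 kHz, 128.7 kHz, 142.3 kHz.

74.5 kHz, 88.1 kHz, 128.7 kHz, 142.3 kHz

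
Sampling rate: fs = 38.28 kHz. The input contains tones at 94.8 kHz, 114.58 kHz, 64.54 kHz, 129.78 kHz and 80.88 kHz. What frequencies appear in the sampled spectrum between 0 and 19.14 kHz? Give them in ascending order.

0.26 kHz, 4.32 kHz, 12.02 kHz, 14.94 kHz, 18.24 kHz

fs/2 = 19.14 kHz.
94.8 kHz mod fs = 18.24 kHz.
18.24 kHz ≤ fs/2 = 19.14 kHz, appears at 18.24 kHz.
114.58 kHz mod fs = 38.02 kHz.
38.02 kHz > fs/2 = 19.14 kHz, folds to fs − 38.02 kHz = 0.26 kHz.
64.54 kHz mod fs = 26.26 kHz.
26.26 kHz > fs/2 = 19.14 kHz, folds to fs − 26.26 kHz = 12.02 kHz.
129.78 kHz mod fs = 14.94 kHz.
14.94 kHz ≤ fs/2 = 19.14 kHz, appears at 14.94 kHz.
80.88 kHz mod fs = 4.32 kHz.
4.32 kHz ≤ fs/2 = 19.14 kHz, appears at 4.32 kHz.
Distinct values: {0.26 kHz, 4.32 kHz, 12.02 kHz, 14.94 kHz, 18.24 kHz}.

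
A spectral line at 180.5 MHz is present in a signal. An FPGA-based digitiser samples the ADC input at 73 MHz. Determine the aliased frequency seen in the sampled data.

180.5 MHz mod fs = 34.5 MHz.
34.5 MHz ≤ fs/2 = 36.5 MHz, appears at 34.5 MHz.

34.5 MHz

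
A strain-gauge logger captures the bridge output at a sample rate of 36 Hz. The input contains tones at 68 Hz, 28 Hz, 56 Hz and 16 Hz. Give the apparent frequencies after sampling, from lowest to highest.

4 Hz, 8 Hz, 16 Hz

fs/2 = 18 Hz.
68 Hz mod fs = 32 Hz.
32 Hz > fs/2 = 18 Hz, folds to fs − 32 Hz = 4 Hz.
28 Hz > fs/2 = 18 Hz, folds to fs − 28 Hz = 8 Hz.
56 Hz mod fs = 20 Hz.
20 Hz > fs/2 = 18 Hz, folds to fs − 20 Hz = 16 Hz.
16 Hz ≤ fs/2 = 18 Hz, passes unchanged.
Distinct values: {4 Hz, 8 Hz, 16 Hz}.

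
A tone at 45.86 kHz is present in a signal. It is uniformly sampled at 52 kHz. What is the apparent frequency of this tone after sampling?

6.14 kHz

45.86 kHz > fs/2 = 26 kHz, folds to fs − 45.86 kHz = 6.14 kHz.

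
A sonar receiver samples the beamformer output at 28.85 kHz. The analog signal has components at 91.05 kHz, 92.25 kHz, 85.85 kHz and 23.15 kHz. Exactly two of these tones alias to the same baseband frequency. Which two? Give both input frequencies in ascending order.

23.15 kHz, 92.25 kHz

fs/2 = 14.425 kHz.
91.05 kHz mod fs = 4.5 kHz.
4.5 kHz ≤ fs/2 = 14.425 kHz, appears at 4.5 kHz.
92.25 kHz mod fs = 5.7 kHz.
5.7 kHz ≤ fs/2 = 14.425 kHz, appears at 5.7 kHz.
85.85 kHz mod fs = 28.15 kHz.
28.15 kHz > fs/2 = 14.425 kHz, folds to fs − 28.15 kHz = 0.7 kHz.
23.15 kHz > fs/2 = 14.425 kHz, folds to fs − 23.15 kHz = 5.7 kHz.
23.15 kHz and 92.25 kHz both map to 5.7 kHz.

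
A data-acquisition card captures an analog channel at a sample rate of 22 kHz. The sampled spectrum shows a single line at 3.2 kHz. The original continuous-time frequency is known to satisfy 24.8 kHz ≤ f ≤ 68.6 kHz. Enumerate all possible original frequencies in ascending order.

Frequencies that alias to 3.2 kHz are k·fs ± 3.2 kHz for integer k ≥ 0.
k=0: 3.2 kHz.
k=1: 18.8 kHz, 25.2 kHz.
k=2: 40.8 kHz, 47.2 kHz.
k=3: 62.8 kHz, 69.2 kHz.
k=4: 84.8 kHz, 91.2 kHz.
Within [24.8 kHz, 68.6 kHz]: 25.2 kHz, 40.8 kHz, 47.2 kHz, 62.8 kHz.

25.2 kHz, 40.8 kHz, 47.2 kHz, 62.8 kHz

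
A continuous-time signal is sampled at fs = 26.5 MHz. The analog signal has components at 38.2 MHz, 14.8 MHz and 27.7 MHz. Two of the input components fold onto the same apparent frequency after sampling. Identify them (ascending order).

fs/2 = 13.25 MHz.
38.2 MHz mod fs = 11.7 MHz.
11.7 MHz ≤ fs/2 = 13.25 MHz, appears at 11.7 MHz.
14.8 MHz > fs/2 = 13.25 MHz, folds to fs − 14.8 MHz = 11.7 MHz.
27.7 MHz mod fs = 1.2 MHz.
1.2 MHz ≤ fs/2 = 13.25 MHz, appears at 1.2 MHz.
14.8 MHz and 38.2 MHz both map to 11.7 MHz.

14.8 MHz, 38.2 MHz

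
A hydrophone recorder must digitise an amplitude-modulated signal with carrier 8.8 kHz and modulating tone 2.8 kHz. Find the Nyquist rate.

AM sidebands sit at fc ± fm = 6 kHz and 11.6 kHz.
Highest-frequency component: 11.6 kHz.
Nyquist rate = 2 × 11.6 kHz = 23.2 kHz.

23.2 kHz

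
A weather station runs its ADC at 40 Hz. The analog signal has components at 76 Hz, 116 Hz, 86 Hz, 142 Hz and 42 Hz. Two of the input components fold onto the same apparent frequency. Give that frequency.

4 Hz

fs/2 = 20 Hz.
76 Hz mod fs = 36 Hz.
36 Hz > fs/2 = 20 Hz, folds to fs − 36 Hz = 4 Hz.
116 Hz mod fs = 36 Hz.
36 Hz > fs/2 = 20 Hz, folds to fs − 36 Hz = 4 Hz.
86 Hz mod fs = 6 Hz.
6 Hz ≤ fs/2 = 20 Hz, appears at 6 Hz.
142 Hz mod fs = 22 Hz.
22 Hz > fs/2 = 20 Hz, folds to fs − 22 Hz = 18 Hz.
42 Hz mod fs = 2 Hz.
2 Hz ≤ fs/2 = 20 Hz, appears at 2 Hz.
76 Hz and 116 Hz both map to 4 Hz.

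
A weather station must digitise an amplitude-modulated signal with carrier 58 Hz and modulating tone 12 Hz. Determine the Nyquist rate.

140 Hz

AM sidebands sit at fc ± fm = 46 Hz and 70 Hz.
Highest-frequency component: 70 Hz.
Nyquist rate = 2 × 70 Hz = 140 Hz.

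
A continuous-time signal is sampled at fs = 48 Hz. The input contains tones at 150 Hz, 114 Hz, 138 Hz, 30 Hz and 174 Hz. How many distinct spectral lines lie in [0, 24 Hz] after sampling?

2

fs/2 = 24 Hz.
150 Hz mod fs = 6 Hz.
6 Hz ≤ fs/2 = 24 Hz, appears at 6 Hz.
114 Hz mod fs = 18 Hz.
18 Hz ≤ fs/2 = 24 Hz, appears at 18 Hz.
138 Hz mod fs = 42 Hz.
42 Hz > fs/2 = 24 Hz, folds to fs − 42 Hz = 6 Hz.
30 Hz > fs/2 = 24 Hz, folds to fs − 30 Hz = 18 Hz.
174 Hz mod fs = 30 Hz.
30 Hz > fs/2 = 24 Hz, folds to fs − 30 Hz = 18 Hz.
Distinct values: {6 Hz, 18 Hz} → 2.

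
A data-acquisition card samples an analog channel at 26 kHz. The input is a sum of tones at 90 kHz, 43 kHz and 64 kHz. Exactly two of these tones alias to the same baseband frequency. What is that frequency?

fs/2 = 13 kHz.
90 kHz mod fs = 12 kHz.
12 kHz ≤ fs/2 = 13 kHz, appears at 12 kHz.
43 kHz mod fs = 17 kHz.
17 kHz > fs/2 = 13 kHz, folds to fs − 17 kHz = 9 kHz.
64 kHz mod fs = 12 kHz.
12 kHz ≤ fs/2 = 13 kHz, appears at 12 kHz.
64 kHz and 90 kHz both map to 12 kHz.

12 kHz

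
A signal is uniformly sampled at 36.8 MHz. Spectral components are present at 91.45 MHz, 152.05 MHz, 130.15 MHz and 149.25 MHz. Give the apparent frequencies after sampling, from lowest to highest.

2.05 MHz, 4.85 MHz, 17.05 MHz, 17.85 MHz

fs/2 = 18.4 MHz.
91.45 MHz mod fs = 17.85 MHz.
17.85 MHz ≤ fs/2 = 18.4 MHz, appears at 17.85 MHz.
152.05 MHz mod fs = 4.85 MHz.
4.85 MHz ≤ fs/2 = 18.4 MHz, appears at 4.85 MHz.
130.15 MHz mod fs = 19.75 MHz.
19.75 MHz > fs/2 = 18.4 MHz, folds to fs − 19.75 MHz = 17.05 MHz.
149.25 MHz mod fs = 2.05 MHz.
2.05 MHz ≤ fs/2 = 18.4 MHz, appears at 2.05 MHz.
Distinct values: {2.05 MHz, 4.85 MHz, 17.05 MHz, 17.85 MHz}.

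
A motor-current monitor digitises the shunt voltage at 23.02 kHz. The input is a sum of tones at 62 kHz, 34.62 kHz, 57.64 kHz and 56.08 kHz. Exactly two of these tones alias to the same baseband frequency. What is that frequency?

11.42 kHz

fs/2 = 11.51 kHz.
62 kHz mod fs = 15.96 kHz.
15.96 kHz > fs/2 = 11.51 kHz, folds to fs − 15.96 kHz = 7.06 kHz.
34.62 kHz mod fs = 11.6 kHz.
11.6 kHz > fs/2 = 11.51 kHz, folds to fs − 11.6 kHz = 11.42 kHz.
57.64 kHz mod fs = 11.6 kHz.
11.6 kHz > fs/2 = 11.51 kHz, folds to fs − 11.6 kHz = 11.42 kHz.
56.08 kHz mod fs = 10.04 kHz.
10.04 kHz ≤ fs/2 = 11.51 kHz, appears at 10.04 kHz.
34.62 kHz and 57.64 kHz both map to 11.42 kHz.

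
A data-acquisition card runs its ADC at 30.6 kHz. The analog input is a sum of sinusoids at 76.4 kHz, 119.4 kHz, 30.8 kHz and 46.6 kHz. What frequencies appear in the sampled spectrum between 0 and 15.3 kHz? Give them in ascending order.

fs/2 = 15.3 kHz.
76.4 kHz mod fs = 15.2 kHz.
15.2 kHz ≤ fs/2 = 15.3 kHz, appears at 15.2 kHz.
119.4 kHz mod fs = 27.6 kHz.
27.6 kHz > fs/2 = 15.3 kHz, folds to fs − 27.6 kHz = 3 kHz.
30.8 kHz mod fs = 0.2 kHz.
0.2 kHz ≤ fs/2 = 15.3 kHz, appears at 0.2 kHz.
46.6 kHz mod fs = 16 kHz.
16 kHz > fs/2 = 15.3 kHz, folds to fs − 16 kHz = 14.6 kHz.
Distinct values: {0.2 kHz, 3 kHz, 14.6 kHz, 15.2 kHz}.

0.2 kHz, 3 kHz, 14.6 kHz, 15.2 kHz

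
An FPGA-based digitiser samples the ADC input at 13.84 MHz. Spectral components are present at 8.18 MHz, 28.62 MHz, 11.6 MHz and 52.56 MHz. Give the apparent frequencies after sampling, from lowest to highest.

fs/2 = 6.92 MHz.
8.18 MHz > fs/2 = 6.92 MHz, folds to fs − 8.18 MHz = 5.66 MHz.
28.62 MHz mod fs = 0.94 MHz.
0.94 MHz ≤ fs/2 = 6.92 MHz, appears at 0.94 MHz.
11.6 MHz > fs/2 = 6.92 MHz, folds to fs − 11.6 MHz = 2.24 MHz.
52.56 MHz mod fs = 11.04 MHz.
11.04 MHz > fs/2 = 6.92 MHz, folds to fs − 11.04 MHz = 2.8 MHz.
Distinct values: {0.94 MHz, 2.24 MHz, 2.8 MHz, 5.66 MHz}.

0.94 MHz, 2.24 MHz, 2.8 MHz, 5.66 MHz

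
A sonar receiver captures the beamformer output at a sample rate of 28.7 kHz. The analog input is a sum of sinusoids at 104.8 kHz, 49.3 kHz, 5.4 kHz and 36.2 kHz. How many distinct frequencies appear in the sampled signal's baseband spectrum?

fs/2 = 14.35 kHz.
104.8 kHz mod fs = 18.7 kHz.
18.7 kHz > fs/2 = 14.35 kHz, folds to fs − 18.7 kHz = 10 kHz.
49.3 kHz mod fs = 20.6 kHz.
20.6 kHz > fs/2 = 14.35 kHz, folds to fs − 20.6 kHz = 8.1 kHz.
5.4 kHz ≤ fs/2 = 14.35 kHz, passes unchanged.
36.2 kHz mod fs = 7.5 kHz.
7.5 kHz ≤ fs/2 = 14.35 kHz, appears at 7.5 kHz.
Distinct values: {5.4 kHz, 7.5 kHz, 8.1 kHz, 10 kHz} → 4.

4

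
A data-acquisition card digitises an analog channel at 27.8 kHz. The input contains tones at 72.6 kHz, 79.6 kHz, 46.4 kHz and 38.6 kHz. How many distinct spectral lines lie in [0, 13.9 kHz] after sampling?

3

fs/2 = 13.9 kHz.
72.6 kHz mod fs = 17 kHz.
17 kHz > fs/2 = 13.9 kHz, folds to fs − 17 kHz = 10.8 kHz.
79.6 kHz mod fs = 24 kHz.
24 kHz > fs/2 = 13.9 kHz, folds to fs − 24 kHz = 3.8 kHz.
46.4 kHz mod fs = 18.6 kHz.
18.6 kHz > fs/2 = 13.9 kHz, folds to fs − 18.6 kHz = 9.2 kHz.
38.6 kHz mod fs = 10.8 kHz.
10.8 kHz ≤ fs/2 = 13.9 kHz, appears at 10.8 kHz.
Distinct values: {3.8 kHz, 9.2 kHz, 10.8 kHz} → 3.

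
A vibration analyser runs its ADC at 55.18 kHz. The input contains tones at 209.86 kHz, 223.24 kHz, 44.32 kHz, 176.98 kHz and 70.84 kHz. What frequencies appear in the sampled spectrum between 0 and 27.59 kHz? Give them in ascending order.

2.52 kHz, 10.86 kHz, 11.44 kHz, 15.66 kHz

fs/2 = 27.59 kHz.
209.86 kHz mod fs = 44.32 kHz.
44.32 kHz > fs/2 = 27.59 kHz, folds to fs − 44.32 kHz = 10.86 kHz.
223.24 kHz mod fs = 2.52 kHz.
2.52 kHz ≤ fs/2 = 27.59 kHz, appears at 2.52 kHz.
44.32 kHz > fs/2 = 27.59 kHz, folds to fs − 44.32 kHz = 10.86 kHz.
176.98 kHz mod fs = 11.44 kHz.
11.44 kHz ≤ fs/2 = 27.59 kHz, appears at 11.44 kHz.
70.84 kHz mod fs = 15.66 kHz.
15.66 kHz ≤ fs/2 = 27.59 kHz, appears at 15.66 kHz.
Distinct values: {2.52 kHz, 10.86 kHz, 11.44 kHz, 15.66 kHz}.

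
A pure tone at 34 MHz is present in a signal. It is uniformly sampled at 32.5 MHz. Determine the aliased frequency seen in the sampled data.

1.5 MHz

34 MHz mod fs = 1.5 MHz.
1.5 MHz ≤ fs/2 = 16.25 MHz, appears at 1.5 MHz.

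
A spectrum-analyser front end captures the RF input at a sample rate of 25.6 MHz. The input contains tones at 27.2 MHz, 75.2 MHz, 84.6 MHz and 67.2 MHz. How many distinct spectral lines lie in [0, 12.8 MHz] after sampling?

3

fs/2 = 12.8 MHz.
27.2 MHz mod fs = 1.6 MHz.
1.6 MHz ≤ fs/2 = 12.8 MHz, appears at 1.6 MHz.
75.2 MHz mod fs = 24 MHz.
24 MHz > fs/2 = 12.8 MHz, folds to fs − 24 MHz = 1.6 MHz.
84.6 MHz mod fs = 7.8 MHz.
7.8 MHz ≤ fs/2 = 12.8 MHz, appears at 7.8 MHz.
67.2 MHz mod fs = 16 MHz.
16 MHz > fs/2 = 12.8 MHz, folds to fs − 16 MHz = 9.6 MHz.
Distinct values: {1.6 MHz, 7.8 MHz, 9.6 MHz} → 3.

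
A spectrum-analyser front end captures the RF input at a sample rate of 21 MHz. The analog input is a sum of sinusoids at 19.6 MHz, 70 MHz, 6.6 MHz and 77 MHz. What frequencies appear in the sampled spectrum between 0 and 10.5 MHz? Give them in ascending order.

fs/2 = 10.5 MHz.
19.6 MHz > fs/2 = 10.5 MHz, folds to fs − 19.6 MHz = 1.4 MHz.
70 MHz mod fs = 7 MHz.
7 MHz ≤ fs/2 = 10.5 MHz, appears at 7 MHz.
6.6 MHz ≤ fs/2 = 10.5 MHz, passes unchanged.
77 MHz mod fs = 14 MHz.
14 MHz > fs/2 = 10.5 MHz, folds to fs − 14 MHz = 7 MHz.
Distinct values: {1.4 MHz, 6.6 MHz, 7 MHz}.

1.4 MHz, 6.6 MHz, 7 MHz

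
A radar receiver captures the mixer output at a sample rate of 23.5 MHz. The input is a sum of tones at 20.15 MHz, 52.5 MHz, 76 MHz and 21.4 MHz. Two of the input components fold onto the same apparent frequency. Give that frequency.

5.5 MHz

fs/2 = 11.75 MHz.
20.15 MHz > fs/2 = 11.75 MHz, folds to fs − 20.15 MHz = 3.35 MHz.
52.5 MHz mod fs = 5.5 MHz.
5.5 MHz ≤ fs/2 = 11.75 MHz, appears at 5.5 MHz.
76 MHz mod fs = 5.5 MHz.
5.5 MHz ≤ fs/2 = 11.75 MHz, appears at 5.5 MHz.
21.4 MHz > fs/2 = 11.75 MHz, folds to fs − 21.4 MHz = 2.1 MHz.
52.5 MHz and 76 MHz both map to 5.5 MHz.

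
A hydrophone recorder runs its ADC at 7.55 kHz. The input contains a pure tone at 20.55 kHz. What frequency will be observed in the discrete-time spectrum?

2.1 kHz

20.55 kHz mod fs = 5.45 kHz.
5.45 kHz > fs/2 = 3.775 kHz, folds to fs − 5.45 kHz = 2.1 kHz.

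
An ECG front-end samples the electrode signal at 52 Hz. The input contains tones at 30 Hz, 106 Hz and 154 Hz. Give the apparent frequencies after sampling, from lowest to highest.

2 Hz, 22 Hz

fs/2 = 26 Hz.
30 Hz > fs/2 = 26 Hz, folds to fs − 30 Hz = 22 Hz.
106 Hz mod fs = 2 Hz.
2 Hz ≤ fs/2 = 26 Hz, appears at 2 Hz.
154 Hz mod fs = 50 Hz.
50 Hz > fs/2 = 26 Hz, folds to fs − 50 Hz = 2 Hz.
Distinct values: {2 Hz, 22 Hz}.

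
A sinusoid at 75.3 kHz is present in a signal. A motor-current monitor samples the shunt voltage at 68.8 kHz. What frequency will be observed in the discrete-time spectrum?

6.5 kHz

75.3 kHz mod fs = 6.5 kHz.
6.5 kHz ≤ fs/2 = 34.4 kHz, appears at 6.5 kHz.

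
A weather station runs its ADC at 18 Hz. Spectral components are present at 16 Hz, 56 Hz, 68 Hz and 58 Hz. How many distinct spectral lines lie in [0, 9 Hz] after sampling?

2

fs/2 = 9 Hz.
16 Hz > fs/2 = 9 Hz, folds to fs − 16 Hz = 2 Hz.
56 Hz mod fs = 2 Hz.
2 Hz ≤ fs/2 = 9 Hz, appears at 2 Hz.
68 Hz mod fs = 14 Hz.
14 Hz > fs/2 = 9 Hz, folds to fs − 14 Hz = 4 Hz.
58 Hz mod fs = 4 Hz.
4 Hz ≤ fs/2 = 9 Hz, appears at 4 Hz.
Distinct values: {2 Hz, 4 Hz} → 2.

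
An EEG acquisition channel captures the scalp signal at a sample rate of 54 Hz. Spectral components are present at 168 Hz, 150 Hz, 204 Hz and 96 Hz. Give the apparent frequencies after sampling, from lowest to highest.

fs/2 = 27 Hz.
168 Hz mod fs = 6 Hz.
6 Hz ≤ fs/2 = 27 Hz, appears at 6 Hz.
150 Hz mod fs = 42 Hz.
42 Hz > fs/2 = 27 Hz, folds to fs − 42 Hz = 12 Hz.
204 Hz mod fs = 42 Hz.
42 Hz > fs/2 = 27 Hz, folds to fs − 42 Hz = 12 Hz.
96 Hz mod fs = 42 Hz.
42 Hz > fs/2 = 27 Hz, folds to fs − 42 Hz = 12 Hz.
Distinct values: {6 Hz, 12 Hz}.

6 Hz, 12 Hz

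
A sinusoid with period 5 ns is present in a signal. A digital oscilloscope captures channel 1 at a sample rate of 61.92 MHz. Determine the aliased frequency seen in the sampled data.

14.24 MHz

T = 5 ns → f = 1/T = 200 MHz.
200 MHz mod fs = 14.24 MHz.
14.24 MHz ≤ fs/2 = 30.96 MHz, appears at 14.24 MHz.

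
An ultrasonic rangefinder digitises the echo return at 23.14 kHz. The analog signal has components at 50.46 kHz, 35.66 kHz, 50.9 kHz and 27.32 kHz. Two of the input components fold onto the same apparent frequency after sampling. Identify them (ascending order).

fs/2 = 11.57 kHz.
50.46 kHz mod fs = 4.18 kHz.
4.18 kHz ≤ fs/2 = 11.57 kHz, appears at 4.18 kHz.
35.66 kHz mod fs = 12.52 kHz.
12.52 kHz > fs/2 = 11.57 kHz, folds to fs − 12.52 kHz = 10.62 kHz.
50.9 kHz mod fs = 4.62 kHz.
4.62 kHz ≤ fs/2 = 11.57 kHz, appears at 4.62 kHz.
27.32 kHz mod fs = 4.18 kHz.
4.18 kHz ≤ fs/2 = 11.57 kHz, appears at 4.18 kHz.
27.32 kHz and 50.46 kHz both map to 4.18 kHz.

27.32 kHz, 50.46 kHz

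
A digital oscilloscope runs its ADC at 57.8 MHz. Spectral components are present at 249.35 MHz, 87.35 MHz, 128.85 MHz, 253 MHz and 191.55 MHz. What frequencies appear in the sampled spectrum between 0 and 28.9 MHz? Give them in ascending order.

13.25 MHz, 18.15 MHz, 21.8 MHz, 28.25 MHz

fs/2 = 28.9 MHz.
249.35 MHz mod fs = 18.15 MHz.
18.15 MHz ≤ fs/2 = 28.9 MHz, appears at 18.15 MHz.
87.35 MHz mod fs = 29.55 MHz.
29.55 MHz > fs/2 = 28.9 MHz, folds to fs − 29.55 MHz = 28.25 MHz.
128.85 MHz mod fs = 13.25 MHz.
13.25 MHz ≤ fs/2 = 28.9 MHz, appears at 13.25 MHz.
253 MHz mod fs = 21.8 MHz.
21.8 MHz ≤ fs/2 = 28.9 MHz, appears at 21.8 MHz.
191.55 MHz mod fs = 18.15 MHz.
18.15 MHz ≤ fs/2 = 28.9 MHz, appears at 18.15 MHz.
Distinct values: {13.25 MHz, 18.15 MHz, 21.8 MHz, 28.25 MHz}.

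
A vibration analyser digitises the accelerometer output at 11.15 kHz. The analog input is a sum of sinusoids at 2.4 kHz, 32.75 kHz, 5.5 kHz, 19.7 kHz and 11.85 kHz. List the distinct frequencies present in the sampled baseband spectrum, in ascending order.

fs/2 = 5.575 kHz.
2.4 kHz ≤ fs/2 = 5.575 kHz, passes unchanged.
32.75 kHz mod fs = 10.45 kHz.
10.45 kHz > fs/2 = 5.575 kHz, folds to fs − 10.45 kHz = 0.7 kHz.
5.5 kHz ≤ fs/2 = 5.575 kHz, passes unchanged.
19.7 kHz mod fs = 8.55 kHz.
8.55 kHz > fs/2 = 5.575 kHz, folds to fs − 8.55 kHz = 2.6 kHz.
11.85 kHz mod fs = 0.7 kHz.
0.7 kHz ≤ fs/2 = 5.575 kHz, appears at 0.7 kHz.
Distinct values: {0.7 kHz, 2.4 kHz, 2.6 kHz, 5.5 kHz}.

0.7 kHz, 2.4 kHz, 2.6 kHz, 5.5 kHz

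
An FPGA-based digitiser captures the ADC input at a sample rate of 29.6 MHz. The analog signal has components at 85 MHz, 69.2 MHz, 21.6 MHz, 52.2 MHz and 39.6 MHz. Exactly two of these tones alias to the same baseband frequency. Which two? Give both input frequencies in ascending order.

fs/2 = 14.8 MHz.
85 MHz mod fs = 25.8 MHz.
25.8 MHz > fs/2 = 14.8 MHz, folds to fs − 25.8 MHz = 3.8 MHz.
69.2 MHz mod fs = 10 MHz.
10 MHz ≤ fs/2 = 14.8 MHz, appears at 10 MHz.
21.6 MHz > fs/2 = 14.8 MHz, folds to fs − 21.6 MHz = 8 MHz.
52.2 MHz mod fs = 22.6 MHz.
22.6 MHz > fs/2 = 14.8 MHz, folds to fs − 22.6 MHz = 7 MHz.
39.6 MHz mod fs = 10 MHz.
10 MHz ≤ fs/2 = 14.8 MHz, appears at 10 MHz.
39.6 MHz and 69.2 MHz both map to 10 MHz.

39.6 MHz, 69.2 MHz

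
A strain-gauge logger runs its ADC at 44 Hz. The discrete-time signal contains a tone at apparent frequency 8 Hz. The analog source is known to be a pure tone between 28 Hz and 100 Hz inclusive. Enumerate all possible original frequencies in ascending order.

36 Hz, 52 Hz, 80 Hz, 96 Hz

Frequencies that alias to 8 Hz are k·fs ± 8 Hz for integer k ≥ 0.
k=0: 8 Hz.
k=1: 36 Hz, 52 Hz.
k=2: 80 Hz, 96 Hz.
k=3: 124 Hz, 140 Hz.
Within [28 Hz, 100 Hz]: 36 Hz, 52 Hz, 80 Hz, 96 Hz.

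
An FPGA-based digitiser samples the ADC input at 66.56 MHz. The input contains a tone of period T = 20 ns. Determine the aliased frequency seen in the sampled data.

16.56 MHz

T = 20 ns → f = 1/T = 50 MHz.
50 MHz > fs/2 = 33.28 MHz, folds to fs − 50 MHz = 16.56 MHz.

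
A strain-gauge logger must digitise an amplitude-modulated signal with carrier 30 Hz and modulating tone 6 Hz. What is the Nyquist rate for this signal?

72 Hz

AM sidebands sit at fc ± fm = 24 Hz and 36 Hz.
Highest-frequency component: 36 Hz.
Nyquist rate = 2 × 36 Hz = 72 Hz.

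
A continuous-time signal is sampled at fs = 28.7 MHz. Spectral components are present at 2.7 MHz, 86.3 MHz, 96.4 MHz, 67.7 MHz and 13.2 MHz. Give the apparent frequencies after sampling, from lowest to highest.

fs/2 = 14.35 MHz.
2.7 MHz ≤ fs/2 = 14.35 MHz, passes unchanged.
86.3 MHz mod fs = 0.2 MHz.
0.2 MHz ≤ fs/2 = 14.35 MHz, appears at 0.2 MHz.
96.4 MHz mod fs = 10.3 MHz.
10.3 MHz ≤ fs/2 = 14.35 MHz, appears at 10.3 MHz.
67.7 MHz mod fs = 10.3 MHz.
10.3 MHz ≤ fs/2 = 14.35 MHz, appears at 10.3 MHz.
13.2 MHz ≤ fs/2 = 14.35 MHz, passes unchanged.
Distinct values: {0.2 MHz, 2.7 MHz, 10.3 MHz, 13.2 MHz}.

0.2 MHz, 2.7 MHz, 10.3 MHz, 13.2 MHz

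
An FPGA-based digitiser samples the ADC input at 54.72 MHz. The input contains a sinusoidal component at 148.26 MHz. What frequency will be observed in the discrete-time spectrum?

148.26 MHz mod fs = 38.82 MHz.
38.82 MHz > fs/2 = 27.36 MHz, folds to fs − 38.82 MHz = 15.9 MHz.

15.9 MHz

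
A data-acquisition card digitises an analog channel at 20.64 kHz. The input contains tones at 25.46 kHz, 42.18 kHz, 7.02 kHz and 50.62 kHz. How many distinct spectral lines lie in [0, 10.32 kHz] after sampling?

4

fs/2 = 10.32 kHz.
25.46 kHz mod fs = 4.82 kHz.
4.82 kHz ≤ fs/2 = 10.32 kHz, appears at 4.82 kHz.
42.18 kHz mod fs = 0.9 kHz.
0.9 kHz ≤ fs/2 = 10.32 kHz, appears at 0.9 kHz.
7.02 kHz ≤ fs/2 = 10.32 kHz, passes unchanged.
50.62 kHz mod fs = 9.34 kHz.
9.34 kHz ≤ fs/2 = 10.32 kHz, appears at 9.34 kHz.
Distinct values: {0.9 kHz, 4.82 kHz, 7.02 kHz, 9.34 kHz} → 4.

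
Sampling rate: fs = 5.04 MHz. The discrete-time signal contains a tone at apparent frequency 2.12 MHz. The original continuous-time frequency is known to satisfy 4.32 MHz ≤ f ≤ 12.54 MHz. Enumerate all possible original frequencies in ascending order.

Frequencies that alias to 2.12 MHz are k·fs ± 2.12 MHz for integer k ≥ 0.
k=0: 2.12 MHz.
k=1: 2.92 MHz, 7.16 MHz.
k=2: 7.96 MHz, 12.2 MHz.
k=3: 13 MHz, 17.24 MHz.
Within [4.32 MHz, 12.54 MHz]: 7.16 MHz, 7.96 MHz, 12.2 MHz.

7.16 MHz, 7.96 MHz, 12.2 MHz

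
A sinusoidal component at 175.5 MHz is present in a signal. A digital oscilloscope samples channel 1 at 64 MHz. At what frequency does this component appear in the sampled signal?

175.5 MHz mod fs = 47.5 MHz.
47.5 MHz > fs/2 = 32 MHz, folds to fs − 47.5 MHz = 16.5 MHz.

16.5 MHz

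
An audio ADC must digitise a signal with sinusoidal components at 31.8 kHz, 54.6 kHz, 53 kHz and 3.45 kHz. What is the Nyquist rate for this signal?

109.2 kHz

Highest-frequency component: 54.6 kHz.
Nyquist rate = 2 × 54.6 kHz = 109.2 kHz.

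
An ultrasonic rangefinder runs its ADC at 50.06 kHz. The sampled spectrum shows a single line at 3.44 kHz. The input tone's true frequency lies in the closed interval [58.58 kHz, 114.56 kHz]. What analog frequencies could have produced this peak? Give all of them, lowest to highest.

96.68 kHz, 103.56 kHz

Frequencies that alias to 3.44 kHz are k·fs ± 3.44 kHz for integer k ≥ 0.
k=0: 3.44 kHz.
k=1: 46.62 kHz, 53.5 kHz.
k=2: 96.68 kHz, 103.56 kHz.
k=3: 146.74 kHz, 153.62 kHz.
Within [58.58 kHz, 114.56 kHz]: 96.68 kHz, 103.56 kHz.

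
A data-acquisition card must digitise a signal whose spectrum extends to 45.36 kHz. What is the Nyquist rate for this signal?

90.72 kHz

Nyquist rate = 2 × 45.36 kHz = 90.72 kHz.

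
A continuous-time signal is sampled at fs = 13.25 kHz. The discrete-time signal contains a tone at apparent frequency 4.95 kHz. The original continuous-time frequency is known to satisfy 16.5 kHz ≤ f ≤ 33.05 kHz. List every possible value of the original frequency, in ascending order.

18.2 kHz, 21.55 kHz, 31.45 kHz

Frequencies that alias to 4.95 kHz are k·fs ± 4.95 kHz for integer k ≥ 0.
k=0: 4.95 kHz.
k=1: 8.3 kHz, 18.2 kHz.
k=2: 21.55 kHz, 31.45 kHz.
k=3: 34.8 kHz, 44.7 kHz.
Within [16.5 kHz, 33.05 kHz]: 18.2 kHz, 21.55 kHz, 31.45 kHz.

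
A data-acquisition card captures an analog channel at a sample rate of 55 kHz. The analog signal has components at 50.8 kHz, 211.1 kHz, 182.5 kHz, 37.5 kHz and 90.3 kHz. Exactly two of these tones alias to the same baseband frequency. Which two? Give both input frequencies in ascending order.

37.5 kHz, 182.5 kHz

fs/2 = 27.5 kHz.
50.8 kHz > fs/2 = 27.5 kHz, folds to fs − 50.8 kHz = 4.2 kHz.
211.1 kHz mod fs = 46.1 kHz.
46.1 kHz > fs/2 = 27.5 kHz, folds to fs − 46.1 kHz = 8.9 kHz.
182.5 kHz mod fs = 17.5 kHz.
17.5 kHz ≤ fs/2 = 27.5 kHz, appears at 17.5 kHz.
37.5 kHz > fs/2 = 27.5 kHz, folds to fs − 37.5 kHz = 17.5 kHz.
90.3 kHz mod fs = 35.3 kHz.
35.3 kHz > fs/2 = 27.5 kHz, folds to fs − 35.3 kHz = 19.7 kHz.
37.5 kHz and 182.5 kHz both map to 17.5 kHz.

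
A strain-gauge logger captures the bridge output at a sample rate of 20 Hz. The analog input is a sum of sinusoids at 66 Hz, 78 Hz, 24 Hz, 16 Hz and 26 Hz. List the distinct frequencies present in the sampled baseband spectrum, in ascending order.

fs/2 = 10 Hz.
66 Hz mod fs = 6 Hz.
6 Hz ≤ fs/2 = 10 Hz, appears at 6 Hz.
78 Hz mod fs = 18 Hz.
18 Hz > fs/2 = 10 Hz, folds to fs − 18 Hz = 2 Hz.
24 Hz mod fs = 4 Hz.
4 Hz ≤ fs/2 = 10 Hz, appears at 4 Hz.
16 Hz > fs/2 = 10 Hz, folds to fs − 16 Hz = 4 Hz.
26 Hz mod fs = 6 Hz.
6 Hz ≤ fs/2 = 10 Hz, appears at 6 Hz.
Distinct values: {2 Hz, 4 Hz, 6 Hz}.

2 Hz, 4 Hz, 6 Hz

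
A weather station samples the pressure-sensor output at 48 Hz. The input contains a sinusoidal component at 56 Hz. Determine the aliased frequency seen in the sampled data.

8 Hz

56 Hz mod fs = 8 Hz.
8 Hz ≤ fs/2 = 24 Hz, appears at 8 Hz.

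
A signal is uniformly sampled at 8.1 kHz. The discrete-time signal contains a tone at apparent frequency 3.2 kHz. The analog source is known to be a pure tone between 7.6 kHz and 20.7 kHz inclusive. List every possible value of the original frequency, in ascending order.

11.3 kHz, 13 kHz, 19.4 kHz

Frequencies that alias to 3.2 kHz are k·fs ± 3.2 kHz for integer k ≥ 0.
k=0: 3.2 kHz.
k=1: 4.9 kHz, 11.3 kHz.
k=2: 13 kHz, 19.4 kHz.
k=3: 21.1 kHz, 27.5 kHz.
Within [7.6 kHz, 20.7 kHz]: 11.3 kHz, 13 kHz, 19.4 kHz.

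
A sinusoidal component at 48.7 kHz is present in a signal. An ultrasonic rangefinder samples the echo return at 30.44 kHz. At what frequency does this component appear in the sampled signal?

12.18 kHz

48.7 kHz mod fs = 18.26 kHz.
18.26 kHz > fs/2 = 15.22 kHz, folds to fs − 18.26 kHz = 12.18 kHz.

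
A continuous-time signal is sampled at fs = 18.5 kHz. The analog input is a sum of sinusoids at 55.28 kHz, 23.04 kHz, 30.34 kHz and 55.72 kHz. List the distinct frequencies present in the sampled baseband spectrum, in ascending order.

fs/2 = 9.25 kHz.
55.28 kHz mod fs = 18.28 kHz.
18.28 kHz > fs/2 = 9.25 kHz, folds to fs − 18.28 kHz = 0.22 kHz.
23.04 kHz mod fs = 4.54 kHz.
4.54 kHz ≤ fs/2 = 9.25 kHz, appears at 4.54 kHz.
30.34 kHz mod fs = 11.84 kHz.
11.84 kHz > fs/2 = 9.25 kHz, folds to fs − 11.84 kHz = 6.66 kHz.
55.72 kHz mod fs = 0.22 kHz.
0.22 kHz ≤ fs/2 = 9.25 kHz, appears at 0.22 kHz.
Distinct values: {0.22 kHz, 4.54 kHz, 6.66 kHz}.

0.22 kHz, 4.54 kHz, 6.66 kHz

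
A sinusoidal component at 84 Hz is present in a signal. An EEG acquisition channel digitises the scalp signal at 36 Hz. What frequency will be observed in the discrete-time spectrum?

84 Hz mod fs = 12 Hz.
12 Hz ≤ fs/2 = 18 Hz, appears at 12 Hz.

12 Hz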